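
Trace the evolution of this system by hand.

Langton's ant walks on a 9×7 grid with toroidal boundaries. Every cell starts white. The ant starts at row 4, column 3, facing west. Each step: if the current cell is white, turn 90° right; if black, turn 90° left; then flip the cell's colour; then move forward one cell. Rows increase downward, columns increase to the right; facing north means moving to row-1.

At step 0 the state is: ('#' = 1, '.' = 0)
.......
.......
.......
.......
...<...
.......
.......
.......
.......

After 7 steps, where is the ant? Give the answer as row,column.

4,2

gen 0: .......
.......
.......
.......
...<...
.......
.......
.......
.......
gen 1: .......
.......
.......
...^...
...#...
.......
.......
.......
.......
gen 2: .......
.......
.......
...#>..
...#...
.......
.......
.......
.......
gen 3: .......
.......
.......
...##..
...#v..
.......
.......
.......
.......
gen 4: .......
.......
.......
...##..
...<#..
.......
.......
.......
.......
gen 5: .......
.......
.......
...##..
....#..
...v...
.......
.......
.......
gen 6: .......
.......
.......
...##..
....#..
..<#...
.......
.......
.......
gen 7: .......
.......
.......
...##..
..^.#..
..##...
.......
.......
.......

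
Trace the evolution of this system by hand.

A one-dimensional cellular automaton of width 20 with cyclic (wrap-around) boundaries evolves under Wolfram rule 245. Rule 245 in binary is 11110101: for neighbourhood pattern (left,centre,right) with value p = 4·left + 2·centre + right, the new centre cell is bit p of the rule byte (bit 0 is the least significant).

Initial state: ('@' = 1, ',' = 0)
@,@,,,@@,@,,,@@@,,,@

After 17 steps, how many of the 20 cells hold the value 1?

0) @,@,,,@@,@,,,@@@,,,@
1) @@@@@,,@@@@@,,@@@@,,
2) ,@@@@@,,@@@@@,,@@@@,
3) ,,@@@@@,,@@@@@,,@@@@
4) @,,@@@@@,,@@@@@,,@@@
5) @@,,@@@@@,,@@@@@,,@@
6) @@@,,@@@@@,,@@@@@,,@
7) @@@@,,@@@@@,,@@@@@,,
8) ,@@@@,,@@@@@,,@@@@@,
9) ,,@@@@,,@@@@@,,@@@@@
10) @,,@@@@,,@@@@@,,@@@@
11) @@,,@@@@,,@@@@@,,@@@
12) @@@,,@@@@,,@@@@@,,@@
13) @@@@,,@@@@,,@@@@@,,@
14) @@@@@,,@@@@,,@@@@@,,
15) ,@@@@@,,@@@@,,@@@@@,
16) ,,@@@@@,,@@@@,,@@@@@
17) @,,@@@@@,,@@@@,,@@@@

14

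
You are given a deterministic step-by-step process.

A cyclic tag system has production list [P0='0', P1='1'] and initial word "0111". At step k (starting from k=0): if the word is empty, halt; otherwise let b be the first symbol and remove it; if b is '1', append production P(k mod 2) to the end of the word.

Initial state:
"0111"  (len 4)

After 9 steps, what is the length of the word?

t=0: "0111"  (len 4)
t=1: "111"  (len 3)
t=2: "111"  (len 3)
t=3: "110"  (len 3)
t=4: "101"  (len 3)
t=5: "010"  (len 3)
t=6: "10"  (len 2)
t=7: "00"  (len 2)
t=8: "0"  (len 1)
t=9: (halted — word empty)

0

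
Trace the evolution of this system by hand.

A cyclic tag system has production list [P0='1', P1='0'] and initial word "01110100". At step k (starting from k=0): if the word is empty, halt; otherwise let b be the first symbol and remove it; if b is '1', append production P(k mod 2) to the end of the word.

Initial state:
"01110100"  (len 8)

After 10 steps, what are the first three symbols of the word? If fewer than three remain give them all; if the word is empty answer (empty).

000

t=0: "01110100"  (len 8)
t=1: "1110100"  (len 7)
t=2: "1101000"  (len 7)
t=3: "1010001"  (len 7)
t=4: "0100010"  (len 7)
t=5: "100010"  (len 6)
t=6: "000100"  (len 6)
t=7: "00100"  (len 5)
t=8: "0100"  (len 4)
t=9: "100"  (len 3)
t=10: "000"  (len 3)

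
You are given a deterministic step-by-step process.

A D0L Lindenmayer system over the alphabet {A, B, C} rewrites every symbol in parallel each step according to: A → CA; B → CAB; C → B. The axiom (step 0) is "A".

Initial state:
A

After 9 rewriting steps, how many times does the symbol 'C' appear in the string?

0) A
1) CA
2) BCA
3) CABBCA
4) BCACABCABBCA
5) CABBCABCACABBCACABCABBCA
6) BCACABCABBCACABBCABCACABCABBCABCACABBCACABCABBCA
7) CABBCABCACABBCACABCABBCABCACABCABBCACABBCABCACABBCACABCABBCACABBCABCACABCABBCABCACABBCACABCABBCA
8) BCACABCABBCACABBCABCACABCABBCABCACABBCACABCABBCACABBCABCAC…BBCABCACABBCACABCABBCACABBCABCACABCABBCABCACABBCACABCABBCA  (len 192)
9) CABBCABCACABBCACABCABBCABCACABCABBCACABBCABCACABBCACABCABB…BBCABCACABBCACABCABBCACABBCABCACABCABBCABCACABBCACABCABBCA  (len 384)

128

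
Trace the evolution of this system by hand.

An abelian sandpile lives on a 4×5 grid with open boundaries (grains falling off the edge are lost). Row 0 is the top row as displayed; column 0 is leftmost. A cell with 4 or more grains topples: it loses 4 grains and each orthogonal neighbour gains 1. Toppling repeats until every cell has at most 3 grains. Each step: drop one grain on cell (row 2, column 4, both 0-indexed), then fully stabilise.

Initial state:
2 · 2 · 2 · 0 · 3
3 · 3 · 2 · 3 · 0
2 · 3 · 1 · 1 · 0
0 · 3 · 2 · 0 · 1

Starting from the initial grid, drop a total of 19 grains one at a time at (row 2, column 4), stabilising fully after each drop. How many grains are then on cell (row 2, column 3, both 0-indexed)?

3

[0] 2 · 2 · 2 · 0 · 3
3 · 3 · 2 · 3 · 0
2 · 3 · 1 · 1 · 0
0 · 3 · 2 · 0 · 1
[1] 2 · 2 · 2 · 0 · 3
3 · 3 · 2 · 3 · 0
2 · 3 · 1 · 1 · 1
0 · 3 · 2 · 0 · 1
[2] 2 · 2 · 2 · 0 · 3
3 · 3 · 2 · 3 · 0
2 · 3 · 1 · 1 · 2
0 · 3 · 2 · 0 · 1
[3] 2 · 2 · 2 · 0 · 3
3 · 3 · 2 · 3 · 0
2 · 3 · 1 · 1 · 3
0 · 3 · 2 · 0 · 1
[4] 2 · 2 · 2 · 0 · 3
3 · 3 · 2 · 3 · 1
2 · 3 · 1 · 2 · 0
0 · 3 · 2 · 0 · 2
[5] 2 · 2 · 2 · 0 · 3
3 · 3 · 2 · 3 · 1
2 · 3 · 1 · 2 · 1
0 · 3 · 2 · 0 · 2
[6] 2 · 2 · 2 · 0 · 3
3 · 3 · 2 · 3 · 1
2 · 3 · 1 · 2 · 2
0 · 3 · 2 · 0 · 2
[7] 2 · 2 · 2 · 0 · 3
3 · 3 · 2 · 3 · 1
2 · 3 · 1 · 2 · 3
0 · 3 · 2 · 0 · 2
[8] 2 · 2 · 2 · 0 · 3
3 · 3 · 2 · 3 · 2
2 · 3 · 1 · 3 · 0
0 · 3 · 2 · 0 · 3
[9] 2 · 2 · 2 · 0 · 3
3 · 3 · 2 · 3 · 2
2 · 3 · 1 · 3 · 1
0 · 3 · 2 · 0 · 3
[10] 2 · 2 · 2 · 0 · 3
3 · 3 · 2 · 3 · 2
2 · 3 · 1 · 3 · 2
0 · 3 · 2 · 0 · 3
[11] 2 · 2 · 2 · 0 · 3
3 · 3 · 2 · 3 · 2
2 · 3 · 1 · 3 · 3
0 · 3 · 2 · 0 · 3
[12] 2 · 2 · 2 · 2 · 0
3 · 3 · 3 · 1 · 1
2 · 3 · 2 · 1 · 3
0 · 3 · 2 · 2 · 0
[13] 2 · 2 · 2 · 2 · 0
3 · 3 · 3 · 1 · 2
2 · 3 · 2 · 2 · 0
0 · 3 · 2 · 2 · 1
[14] 2 · 2 · 2 · 2 · 0
3 · 3 · 3 · 1 · 2
2 · 3 · 2 · 2 · 1
0 · 3 · 2 · 2 · 1
[15] 2 · 2 · 2 · 2 · 0
3 · 3 · 3 · 1 · 2
2 · 3 · 2 · 2 · 2
0 · 3 · 2 · 2 · 1
[16] 2 · 2 · 2 · 2 · 0
3 · 3 · 3 · 1 · 2
2 · 3 · 2 · 2 · 3
0 · 3 · 2 · 2 · 1
[17] 2 · 2 · 2 · 2 · 0
3 · 3 · 3 · 1 · 3
2 · 3 · 2 · 3 · 0
0 · 3 · 2 · 2 · 2
[18] 2 · 2 · 2 · 2 · 0
3 · 3 · 3 · 1 · 3
2 · 3 · 2 · 3 · 1
0 · 3 · 2 · 2 · 2
[19] 2 · 2 · 2 · 2 · 0
3 · 3 · 3 · 1 · 3
2 · 3 · 2 · 3 · 2
0 · 3 · 2 · 2 · 2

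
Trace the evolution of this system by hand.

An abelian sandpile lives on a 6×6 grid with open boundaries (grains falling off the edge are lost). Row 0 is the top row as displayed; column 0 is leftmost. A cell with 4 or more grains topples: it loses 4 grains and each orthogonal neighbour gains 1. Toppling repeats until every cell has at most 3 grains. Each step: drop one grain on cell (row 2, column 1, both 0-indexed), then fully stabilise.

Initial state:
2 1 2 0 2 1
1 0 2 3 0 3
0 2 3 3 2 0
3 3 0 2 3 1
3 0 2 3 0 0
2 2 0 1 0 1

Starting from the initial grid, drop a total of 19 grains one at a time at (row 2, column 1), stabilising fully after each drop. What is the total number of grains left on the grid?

62

[0] 2 1 2 0 2 1
1 0 2 3 0 3
0 2 3 3 2 0
3 3 0 2 3 1
3 0 2 3 0 0
2 2 0 1 0 1
[1] 2 1 2 0 2 1
1 0 2 3 0 3
0 3 3 3 2 0
3 3 0 2 3 1
3 0 2 3 0 0
2 2 0 1 0 1
[2] 2 1 3 1 2 1
1 2 0 1 1 3
2 2 2 1 3 0
1 1 2 3 3 1
0 2 2 3 0 0
3 2 0 1 0 1
[3] 2 1 3 1 2 1
1 2 0 1 1 3
2 3 2 1 3 0
1 1 2 3 3 1
0 2 2 3 0 0
3 2 0 1 0 1
[4] 2 1 3 1 2 1
1 3 0 1 1 3
3 0 3 1 3 0
1 2 2 3 3 1
0 2 2 3 0 0
3 2 0 1 0 1
[5] 2 1 3 1 2 1
1 3 0 1 1 3
3 1 3 1 3 0
1 2 2 3 3 1
0 2 2 3 0 0
3 2 0 1 0 1
[6] 2 1 3 1 2 1
1 3 0 1 1 3
3 2 3 1 3 0
1 2 2 3 3 1
0 2 2 3 0 0
3 2 0 1 0 1
[7] 2 1 3 1 2 1
1 3 0 1 1 3
3 3 3 1 3 0
1 2 2 3 3 1
0 2 2 3 0 0
3 2 0 1 0 1
[8] 2 2 3 1 2 1
3 0 2 1 1 3
0 3 0 2 3 0
2 3 3 3 3 1
0 2 2 3 0 0
3 2 0 1 0 1
[9] 2 2 3 1 2 1
3 1 2 2 2 3
1 1 3 0 1 1
3 2 2 3 1 2
1 0 1 1 2 0
3 3 1 2 0 1
[10] 2 2 3 1 2 1
3 1 2 2 2 3
1 2 3 0 1 1
3 2 2 3 1 2
1 0 1 1 2 0
3 3 1 2 0 1
[11] 2 2 3 1 2 1
3 1 2 2 2 3
1 3 3 0 1 1
3 2 2 3 1 2
1 0 1 1 2 0
3 3 1 2 0 1
[12] 2 2 3 1 2 1
3 2 3 2 2 3
2 1 0 1 1 1
3 3 3 3 1 2
1 0 1 1 2 0
3 3 1 2 0 1
[13] 2 2 3 1 2 1
3 2 3 2 2 3
2 2 0 1 1 1
3 3 3 3 1 2
1 0 1 1 2 0
3 3 1 2 0 1
[14] 2 2 3 1 2 1
3 2 3 2 2 3
2 3 0 1 1 1
3 3 3 3 1 2
1 0 1 1 2 0
3 3 1 2 0 1
[15] 0 1 1 2 2 1
2 2 1 3 2 3
1 3 3 2 1 1
1 2 1 0 2 2
2 1 2 2 2 0
3 3 1 2 0 1
[16] 0 1 1 2 2 1
2 3 2 3 2 3
2 1 0 3 1 1
1 3 2 0 2 2
2 1 2 2 2 0
3 3 1 2 0 1
[17] 0 1 1 2 2 1
2 3 2 3 2 3
2 2 0 3 1 1
1 3 2 0 2 2
2 1 2 2 2 0
3 3 1 2 0 1
[18] 0 1 1 2 2 1
2 3 2 3 2 3
2 3 0 3 1 1
1 3 2 0 2 2
2 1 2 2 2 0
3 3 1 2 0 1
[19] 0 2 1 2 2 1
3 0 3 3 2 3
3 2 1 3 1 1
2 0 3 0 2 2
2 2 2 2 2 0
3 3 1 2 0 1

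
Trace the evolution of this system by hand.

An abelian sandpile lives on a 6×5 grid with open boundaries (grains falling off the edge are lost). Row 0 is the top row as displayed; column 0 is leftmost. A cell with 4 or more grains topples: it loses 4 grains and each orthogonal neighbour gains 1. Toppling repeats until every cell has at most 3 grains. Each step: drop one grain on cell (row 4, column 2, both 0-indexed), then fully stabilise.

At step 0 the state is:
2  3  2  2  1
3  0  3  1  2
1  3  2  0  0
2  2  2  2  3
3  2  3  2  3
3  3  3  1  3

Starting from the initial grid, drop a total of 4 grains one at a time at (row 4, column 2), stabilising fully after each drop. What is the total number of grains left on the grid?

gen 0: 2  3  2  2  1
3  0  3  1  2
1  3  2  0  0
2  2  2  2  3
3  2  3  2  3
3  3  3  1  3
gen 1: 2  3  2  2  1
3  0  3  1  2
1  3  2  0  0
3  3  3  2  3
1  1  2  3  3
1  2  1  2  3
gen 2: 2  3  2  2  1
3  0  3  1  2
1  3  2  0  0
3  3  3  2  3
1  1  3  3  3
1  2  1  2  3
gen 3: 2  3  3  2  1
3  2  0  2  2
3  1  1  2  1
0  2  3  1  1
2  3  2  3  2
1  2  3  0  1
gen 4: 2  3  3  2  1
3  2  0  2  2
3  1  1  2  1
0  2  3  1  1
2  3  3  3  2
1  2  3  0  1

55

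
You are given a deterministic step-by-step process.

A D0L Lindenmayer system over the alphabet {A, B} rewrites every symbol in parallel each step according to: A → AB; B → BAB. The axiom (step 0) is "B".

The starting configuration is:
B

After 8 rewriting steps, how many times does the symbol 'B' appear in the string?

1597

t=0: B
t=1: BAB
t=2: BABABBAB
t=3: BABABBABABBABBABABBAB
t=4: BABABBABABBABBABABBABABBABBABABBABBABABBABABBABBABABBAB
t=5: BABABBABABBABBABABBABABBABBABABBABBABABBABABBABBABABBABABB…BABBABABBABABBABBABABBABABBABBABABBABBABABBABABBABBABABBAB  (len 144)
t=6: BABABBABABBABBABABBABABBABBABABBABBABABBABABBABBABABBABABB…BABBABABBABABBABBABABBABABBABBABABBABBABABBABABBABBABABBAB  (len 377)
t=7: BABABBABABBABBABABBABABBABBABABBABBABABBABABBABBABABBABABB…BABBABABBABABBABBABABBABABBABBABABBABBABABBABABBABBABABBAB  (len 987)
t=8: BABABBABABBABBABABBABABBABBABABBABBABABBABABBABBABABBABABB…BABBABABBABABBABBABABBABABBABBABABBABBABABBABABBABBABABBAB  (len 2584)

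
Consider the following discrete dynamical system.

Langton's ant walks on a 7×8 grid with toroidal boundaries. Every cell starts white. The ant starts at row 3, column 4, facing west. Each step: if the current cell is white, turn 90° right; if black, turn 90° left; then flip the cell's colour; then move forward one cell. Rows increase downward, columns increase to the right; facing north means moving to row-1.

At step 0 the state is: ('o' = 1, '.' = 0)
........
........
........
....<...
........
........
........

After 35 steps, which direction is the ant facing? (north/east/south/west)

k=0  ........
........
........
....<...
........
........
........
k=1  ........
........
....^...
....o...
........
........
........
k=2  ........
........
....o>..
....o...
........
........
........
k=3  ........
........
....oo..
....ov..
........
........
........
k=4  ........
........
....oo..
....<o..
........
........
........
k=5  ........
........
....oo..
.....o..
....v...
........
........
k=6  ........
........
....oo..
.....o..
...<o...
........
........
k=7  ........
........
....oo..
...^.o..
...oo...
........
........
k=8  ........
........
....oo..
...o>o..
...oo...
........
........
k=9  ........
........
....oo..
...ooo..
...ov...
........
........
k=10  ........
........
....oo..
...ooo..
...o.>..
........
........
k=11  ........
........
....oo..
...ooo..
...o.o..
.....v..
........
k=12  ........
........
....oo..
...ooo..
...o.o..
....<o..
........
k=13  ........
........
....oo..
...ooo..
...o^o..
....oo..
........
k=14  ........
........
....oo..
...ooo..
...oo>..
....oo..
........
k=15  ........
........
....oo..
...oo^..
...oo...
....oo..
........
k=16  ........
........
....oo..
...o<...
...oo...
....oo..
........
k=17  ........
........
....oo..
...o....
...ov...
....oo..
........
k=18  ........
........
....oo..
...o....
...o.>..
....oo..
........
k=19  ........
........
....oo..
...o....
...o.o..
....ov..
........
k=20  ........
........
....oo..
...o....
...o.o..
....o.>.
........
k=21  ........
........
....oo..
...o....
...o.o..
....o.o.
......v.
k=22  ........
........
....oo..
...o....
...o.o..
....o.o.
.....<o.
k=23  ........
........
....oo..
...o....
...o.o..
....o^o.
.....oo.
k=24  ........
........
....oo..
...o....
...o.o..
....oo>.
.....oo.
k=25  ........
........
....oo..
...o....
...o.o^.
....oo..
.....oo.
k=26  ........
........
....oo..
...o....
...o.oo>
....oo..
.....oo.
k=27  ........
........
....oo..
...o....
...o.ooo
....oo.v
.....oo.
k=28  ........
........
....oo..
...o....
...o.ooo
....oo<o
.....oo.
k=29  ........
........
....oo..
...o....
...o.o^o
....oooo
.....oo.
k=30  ........
........
....oo..
...o....
...o.<.o
....oooo
.....oo.
k=31  ........
........
....oo..
...o....
...o...o
....ovoo
.....oo.
k=32  ........
........
....oo..
...o....
...o...o
....o.>o
.....oo.
k=33  ........
........
....oo..
...o....
...o..^o
....o..o
.....oo.
k=34  ........
........
....oo..
...o....
...o..o>
....o..o
.....oo.
k=35  ........
........
....oo..
...o...^
...o..o.
....o..o
.....oo.

north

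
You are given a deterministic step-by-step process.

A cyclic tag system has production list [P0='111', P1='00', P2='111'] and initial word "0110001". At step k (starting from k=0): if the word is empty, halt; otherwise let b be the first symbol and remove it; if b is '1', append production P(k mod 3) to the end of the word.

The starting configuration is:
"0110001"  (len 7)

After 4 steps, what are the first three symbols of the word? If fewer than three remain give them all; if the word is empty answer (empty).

k=0  "0110001"  (len 7)
k=1  "110001"  (len 6)
k=2  "1000100"  (len 7)
k=3  "000100111"  (len 9)
k=4  "00100111"  (len 8)

001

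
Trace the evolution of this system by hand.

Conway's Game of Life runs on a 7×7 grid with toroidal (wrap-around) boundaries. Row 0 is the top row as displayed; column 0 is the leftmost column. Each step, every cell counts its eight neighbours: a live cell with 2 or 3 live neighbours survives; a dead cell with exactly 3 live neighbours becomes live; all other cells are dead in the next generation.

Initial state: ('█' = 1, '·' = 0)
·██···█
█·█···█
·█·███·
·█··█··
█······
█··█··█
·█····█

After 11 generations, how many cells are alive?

0) ·██···█
█·█···█
·█·███·
·█··█··
█······
█··█··█
·█····█
1) ··█··██
····█·█
·█·████
██████·
██····█
·█····█
·█···██
2) ····█··
··█····
·█·····
·······
···██··
·██····
·██····
3) ·███···
·······
·······
·······
··██···
·█·····
·███···
4) ·█·█···
··█····
·······
·······
··█····
·█·····
█··█···
5) ·█·█···
··█····
·······
·······
·······
·██····
██·····
6) ██·····
··█····
·······
·······
·······
███····
█······
7) ██·····
·█·····
·······
·······
·█·····
██·····
··█···█
8) ███····
██·····
·······
·······
██·····
███····
··█···█
9) ··█···█
█·█····
·······
·······
█·█····
··█···█
···█··█
10) ████··█
·█·····
·······
·······
·█·····
████··█
█·██·██
11) ···███·
·█·····
·······
·······
·█·····
···███·
·····█·

9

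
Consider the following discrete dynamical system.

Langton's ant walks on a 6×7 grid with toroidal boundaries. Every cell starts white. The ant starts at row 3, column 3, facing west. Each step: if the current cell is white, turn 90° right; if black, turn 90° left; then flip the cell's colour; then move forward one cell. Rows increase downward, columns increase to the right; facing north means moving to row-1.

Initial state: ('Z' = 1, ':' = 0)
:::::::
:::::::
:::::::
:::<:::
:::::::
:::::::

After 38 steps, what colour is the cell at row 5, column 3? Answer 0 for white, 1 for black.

gen 0: :::::::
:::::::
:::::::
:::<:::
:::::::
:::::::
gen 1: :::::::
:::::::
:::^:::
:::Z:::
:::::::
:::::::
gen 2: :::::::
:::::::
:::Z>::
:::Z:::
:::::::
:::::::
gen 3: :::::::
:::::::
:::ZZ::
:::Zv::
:::::::
:::::::
gen 4: :::::::
:::::::
:::ZZ::
:::<Z::
:::::::
:::::::
gen 5: :::::::
:::::::
:::ZZ::
::::Z::
:::v:::
:::::::
gen 6: :::::::
:::::::
:::ZZ::
::::Z::
::<Z:::
:::::::
gen 7: :::::::
:::::::
:::ZZ::
::^:Z::
::ZZ:::
:::::::
gen 8: :::::::
:::::::
:::ZZ::
::Z>Z::
::ZZ:::
:::::::
gen 9: :::::::
:::::::
:::ZZ::
::ZZZ::
::Zv:::
:::::::
gen 10: :::::::
:::::::
:::ZZ::
::ZZZ::
::Z:>::
:::::::
gen 11: :::::::
:::::::
:::ZZ::
::ZZZ::
::Z:Z::
::::v::
gen 12: :::::::
:::::::
:::ZZ::
::ZZZ::
::Z:Z::
:::<Z::
gen 13: :::::::
:::::::
:::ZZ::
::ZZZ::
::Z^Z::
:::ZZ::
gen 14: :::::::
:::::::
:::ZZ::
::ZZZ::
::ZZ>::
:::ZZ::
gen 15: :::::::
:::::::
:::ZZ::
::ZZ^::
::ZZ:::
:::ZZ::
gen 16: :::::::
:::::::
:::ZZ::
::Z<:::
::ZZ:::
:::ZZ::
gen 17: :::::::
:::::::
:::ZZ::
::Z::::
::Zv:::
:::ZZ::
gen 18: :::::::
:::::::
:::ZZ::
::Z::::
::Z:>::
:::ZZ::
gen 19: :::::::
:::::::
:::ZZ::
::Z::::
::Z:Z::
:::Zv::
gen 20: :::::::
:::::::
:::ZZ::
::Z::::
::Z:Z::
:::Z:>:
gen 21: :::::v:
:::::::
:::ZZ::
::Z::::
::Z:Z::
:::Z:Z:
gen 22: ::::<Z:
:::::::
:::ZZ::
::Z::::
::Z:Z::
:::Z:Z:
gen 23: ::::ZZ:
:::::::
:::ZZ::
::Z::::
::Z:Z::
:::Z^Z:
gen 24: ::::ZZ:
:::::::
:::ZZ::
::Z::::
::Z:Z::
:::ZZ>:
gen 25: ::::ZZ:
:::::::
:::ZZ::
::Z::::
::Z:Z^:
:::ZZ::
gen 26: ::::ZZ:
:::::::
:::ZZ::
::Z::::
::Z:ZZ>
:::ZZ::
gen 27: ::::ZZ:
:::::::
:::ZZ::
::Z::::
::Z:ZZZ
:::ZZ:v
gen 28: ::::ZZ:
:::::::
:::ZZ::
::Z::::
::Z:ZZZ
:::ZZ<Z
gen 29: ::::ZZ:
:::::::
:::ZZ::
::Z::::
::Z:Z^Z
:::ZZZZ
gen 30: ::::ZZ:
:::::::
:::ZZ::
::Z::::
::Z:<:Z
:::ZZZZ
gen 31: ::::ZZ:
:::::::
:::ZZ::
::Z::::
::Z:::Z
:::ZvZZ
gen 32: ::::ZZ:
:::::::
:::ZZ::
::Z::::
::Z:::Z
:::Z:>Z
gen 33: ::::ZZ:
:::::::
:::ZZ::
::Z::::
::Z::^Z
:::Z::Z
gen 34: ::::ZZ:
:::::::
:::ZZ::
::Z::::
::Z::Z>
:::Z::Z
gen 35: ::::ZZ:
:::::::
:::ZZ::
::Z:::^
::Z::Z:
:::Z::Z
gen 36: ::::ZZ:
:::::::
:::ZZ::
>:Z:::Z
::Z::Z:
:::Z::Z
gen 37: ::::ZZ:
:::::::
:::ZZ::
Z:Z:::Z
v:Z::Z:
:::Z::Z
gen 38: ::::ZZ:
:::::::
:::ZZ::
Z:Z:::Z
Z:Z::Z<
:::Z::Z

1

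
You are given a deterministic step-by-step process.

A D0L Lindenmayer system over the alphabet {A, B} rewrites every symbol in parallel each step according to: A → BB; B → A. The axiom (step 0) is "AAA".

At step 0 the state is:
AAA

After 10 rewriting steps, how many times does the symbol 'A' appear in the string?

96

t=0: AAA
t=1: BBBBBB
t=2: AAAAAA
t=3: BBBBBBBBBBBB
t=4: AAAAAAAAAAAA
t=5: BBBBBBBBBBBBBBBBBBBBBBBB
t=6: AAAAAAAAAAAAAAAAAAAAAAAA
t=7: BBBBBBBBBBBBBBBBBBBBBBBBBBBBBBBBBBBBBBBBBBBBBBBB
t=8: AAAAAAAAAAAAAAAAAAAAAAAAAAAAAAAAAAAAAAAAAAAAAAAA
t=9: BBBBBBBBBBBBBBBBBBBBBBBBBBBBBBBBBBBBBBBBBBBBBBBBBBBBBBBBBBBBBBBBBBBBBBBBBBBBBBBBBBBBBBBBBBBBBBBB
t=10: AAAAAAAAAAAAAAAAAAAAAAAAAAAAAAAAAAAAAAAAAAAAAAAAAAAAAAAAAAAAAAAAAAAAAAAAAAAAAAAAAAAAAAAAAAAAAAAA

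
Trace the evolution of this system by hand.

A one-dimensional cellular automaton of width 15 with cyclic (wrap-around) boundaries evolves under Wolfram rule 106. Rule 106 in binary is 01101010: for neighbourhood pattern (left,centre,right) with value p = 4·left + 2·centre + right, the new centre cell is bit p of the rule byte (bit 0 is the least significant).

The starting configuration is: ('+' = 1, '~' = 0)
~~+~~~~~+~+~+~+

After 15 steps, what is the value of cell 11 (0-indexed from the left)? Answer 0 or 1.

0) ~~+~~~~~+~+~+~+
1) ~+~~~~~+~+~+~+~
2) +~~~~~+~+~+~+~~
3) ~~~~~+~+~+~+~~+
4) ~~~~+~+~+~+~~+~
5) ~~~+~+~+~+~~+~~
6) ~~+~+~+~+~~+~~~
7) ~+~+~+~+~~+~~~~
8) +~+~+~+~~+~~~~~
9) ~+~+~+~~+~~~~~+
10) +~+~+~~+~~~~~+~
11) ~+~+~~+~~~~~+~+
12) +~+~~+~~~~~+~+~
13) ~+~~+~~~~~+~+~+
14) +~~+~~~~~+~+~+~
15) ~~+~~~~~+~+~+~+

0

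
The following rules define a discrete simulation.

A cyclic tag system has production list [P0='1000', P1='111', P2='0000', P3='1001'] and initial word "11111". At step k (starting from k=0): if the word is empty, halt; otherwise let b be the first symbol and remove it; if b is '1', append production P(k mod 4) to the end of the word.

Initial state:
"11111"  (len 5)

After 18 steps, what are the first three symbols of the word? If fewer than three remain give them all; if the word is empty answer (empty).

gen 0: "11111"  (len 5)
gen 1: "11111000"  (len 8)
gen 2: "1111000111"  (len 10)
gen 3: "1110001110000"  (len 13)
gen 4: "1100011100001001"  (len 16)
gen 5: "1000111000010011000"  (len 19)
gen 6: "000111000010011000111"  (len 21)
gen 7: "00111000010011000111"  (len 20)
gen 8: "0111000010011000111"  (len 19)
gen 9: "111000010011000111"  (len 18)
gen 10: "11000010011000111111"  (len 20)
gen 11: "10000100110001111110000"  (len 23)
gen 12: "00001001100011111100001001"  (len 26)
gen 13: "0001001100011111100001001"  (len 25)
gen 14: "001001100011111100001001"  (len 24)
gen 15: "01001100011111100001001"  (len 23)
gen 16: "1001100011111100001001"  (len 22)
gen 17: "0011000111111000010011000"  (len 25)
gen 18: "011000111111000010011000"  (len 24)

011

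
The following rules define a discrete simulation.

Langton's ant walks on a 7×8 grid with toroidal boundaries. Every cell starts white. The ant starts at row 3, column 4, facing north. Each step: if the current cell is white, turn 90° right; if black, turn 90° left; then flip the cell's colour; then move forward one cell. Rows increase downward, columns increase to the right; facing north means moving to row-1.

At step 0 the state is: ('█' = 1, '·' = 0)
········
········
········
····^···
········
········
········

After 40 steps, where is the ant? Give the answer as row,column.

k=0  ········
········
········
····^···
········
········
········
k=1  ········
········
········
····█>··
········
········
········
k=2  ········
········
········
····██··
·····v··
········
········
k=3  ········
········
········
····██··
····<█··
········
········
k=4  ········
········
········
····^█··
····██··
········
········
k=5  ········
········
········
···<·█··
····██··
········
········
k=6  ········
········
···^····
···█·█··
····██··
········
········
k=7  ········
········
···█>···
···█·█··
····██··
········
········
k=8  ········
········
···██···
···█v█··
····██··
········
········
k=9  ········
········
···██···
···<██··
····██··
········
········
k=10  ········
········
···██···
····██··
···v██··
········
········
k=11  ········
········
···██···
····██··
··<███··
········
········
k=12  ········
········
···██···
··^·██··
··████··
········
········
k=13  ········
········
···██···
··█>██··
··████··
········
········
k=14  ········
········
···██···
··████··
··█v██··
········
········
k=15  ········
········
···██···
··████··
··█·>█··
········
········
k=16  ········
········
···██···
··██^█··
··█··█··
········
········
k=17  ········
········
···██···
··█<·█··
··█··█··
········
········
k=18  ········
········
···██···
··█··█··
··█v·█··
········
········
k=19  ········
········
···██···
··█··█··
··<█·█··
········
········
k=20  ········
········
···██···
··█··█··
···█·█··
··v·····
········
k=21  ········
········
···██···
··█··█··
···█·█··
·<█·····
········
k=22  ········
········
···██···
··█··█··
·^·█·█··
·██·····
········
k=23  ········
········
···██···
··█··█··
·█>█·█··
·██·····
········
k=24  ········
········
···██···
··█··█··
·███·█··
·█v·····
········
k=25  ········
········
···██···
··█··█··
·███·█··
·█·>····
········
k=26  ········
········
···██···
··█··█··
·███·█··
·█·█····
···v····
k=27  ········
········
···██···
··█··█··
·███·█··
·█·█····
··<█····
k=28  ········
········
···██···
··█··█··
·███·█··
·█^█····
··██····
k=29  ········
········
···██···
··█··█··
·███·█··
·██>····
··██····
k=30  ········
········
···██···
··█··█··
·██^·█··
·██·····
··██····
k=31  ········
········
···██···
··█··█··
·█<··█··
·██·····
··██····
k=32  ········
········
···██···
··█··█··
·█···█··
·█v·····
··██····
k=33  ········
········
···██···
··█··█··
·█···█··
·█·>····
··██····
k=34  ········
········
···██···
··█··█··
·█···█··
·█·█····
··█v····
k=35  ········
········
···██···
··█··█··
·█···█··
·█·█····
··█·>···
k=36  ····v···
········
···██···
··█··█··
·█···█··
·█·█····
··█·█···
k=37  ···<█···
········
···██···
··█··█··
·█···█··
·█·█····
··█·█···
k=38  ···██···
········
···██···
··█··█··
·█···█··
·█·█····
··█^█···
k=39  ···██···
········
···██···
··█··█··
·█···█··
·█·█····
··██>···
k=40  ···██···
········
···██···
··█··█··
·█···█··
·█·█^···
··██····

5,4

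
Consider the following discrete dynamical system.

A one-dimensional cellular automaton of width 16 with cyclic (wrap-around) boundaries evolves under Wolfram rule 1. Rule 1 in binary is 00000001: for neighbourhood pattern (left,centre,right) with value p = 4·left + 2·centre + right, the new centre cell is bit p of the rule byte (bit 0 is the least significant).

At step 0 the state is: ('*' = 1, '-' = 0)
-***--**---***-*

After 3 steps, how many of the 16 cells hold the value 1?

1

t=0: -***--**---***-*
t=1: ---------*------
t=2: ********---*****
t=3: ---------*------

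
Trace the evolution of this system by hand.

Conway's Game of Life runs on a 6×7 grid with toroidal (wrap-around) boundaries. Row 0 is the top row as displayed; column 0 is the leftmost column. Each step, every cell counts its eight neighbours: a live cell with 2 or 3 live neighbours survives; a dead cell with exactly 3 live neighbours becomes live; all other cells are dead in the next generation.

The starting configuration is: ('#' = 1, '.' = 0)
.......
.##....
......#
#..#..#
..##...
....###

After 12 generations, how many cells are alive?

k=0  .......
.##....
......#
#..#..#
..##...
....###
k=1  .....#.
.......
.##...#
#.##..#
#.##...
...###.
k=2  .....#.
.......
.###..#
......#
#....#.
..##.##
k=3  ....###
..#....
#.#....
.##..##
#...##.
.....#.
k=4  ....###
.#.#.##
#.##..#
..####.
##..#..
.......
k=5  #...#.#
.#.#...
#......
.....#.
.##.##.
#...#.#
k=6  .#.##.#
.#....#
.......
.#..###
##.##..
....#..
k=7  ..###..
..#..#.
......#
.######
####..#
.#.....
k=8  .####..
..#.##.
##....#
....#..
......#
....#..
k=9  .##....
....###
##.##.#
.....##
.....#.
..#.##.
k=10  .##...#
....#.#
...#...
.......
.......
.#####.
k=11  .#....#
#.##.#.
.......
.......
..###..
##.###.
k=12  .......
###...#
.......
...#...
.##..#.
##...##

12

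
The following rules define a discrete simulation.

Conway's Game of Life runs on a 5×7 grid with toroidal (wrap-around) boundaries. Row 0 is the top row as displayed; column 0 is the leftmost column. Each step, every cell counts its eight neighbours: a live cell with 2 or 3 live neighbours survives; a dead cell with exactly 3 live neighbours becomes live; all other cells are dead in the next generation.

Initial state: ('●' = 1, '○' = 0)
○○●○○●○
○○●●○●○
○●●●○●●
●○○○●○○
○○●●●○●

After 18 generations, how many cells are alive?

10

step 0: ○○●○○●○
○○●●○●○
○●●●○●●
●○○○●○○
○○●●●○●
step 1: ○●○○○●●
○○○○○●○
●●○○○●●
●○○○○○○
○●●○●○●
step 2: ○●●○●○●
○●○○●○○
●●○○○●○
○○●○○○○
○●●○○○●
step 3: ○○○○○○○
○○○●●○●
●●●○○○○
○○●○○○●
○○○○○●○
step 4: ○○○○●●○
●●●●○○○
●●●○○●●
●○●○○○●
○○○○○○○
step 5: ○●●●●○○
○○○●○○○
○○○○○●○
○○●○○●○
○○○○○●●
step 6: ○○●●●●○
○○○●○○○
○○○○●○○
○○○○●●○
○●○○○●●
step 7: ○○●●○●●
○○●○○●○
○○○●●●○
○○○○●○●
○○●○○○●
step 8: ○●●●●●●
○○●○○○○
○○○●○○●
○○○○●○●
●○●○●○●
step 9: ○○○○●○●
●●○○○○●
○○○●○●○
○○○○●○●
○○●○○○○
step 10: ○●○○○●●
●○○○●○●
○○○○●●○
○○○●●●○
○○○●○○○
step 11: ○○○○●●●
●○○○●○○
○○○○○○○
○○○●○●○
○○●●○○●
step 12: ●○○○●○●
○○○○●○●
○○○○●○○
○○●●●○○
○○●●○○●
step 13: ●○○○●○●
●○○●●○●
○○○○●○○
○○●○●●○
●●●○○○●
step 14: ○○●○●○○
●○○●●○●
○○○○○○●
●○●○●●●
○○●○●○○
step 15: ○●●○●○○
●○○●●○●
○●○○○○○
●●○○●○●
○○●○●○●
step 16: ○●●○●○●
●○○●●●○
○●●●●○○
○●●●○○●
○○●○●○●
step 17: ○●●○○○●
●○○○○○●
○○○○○○●
○○○○○○○
○○○○●○●
step 18: ○●○○○○●
○●○○○●●
●○○○○○●
○○○○○●○
●○○○○●○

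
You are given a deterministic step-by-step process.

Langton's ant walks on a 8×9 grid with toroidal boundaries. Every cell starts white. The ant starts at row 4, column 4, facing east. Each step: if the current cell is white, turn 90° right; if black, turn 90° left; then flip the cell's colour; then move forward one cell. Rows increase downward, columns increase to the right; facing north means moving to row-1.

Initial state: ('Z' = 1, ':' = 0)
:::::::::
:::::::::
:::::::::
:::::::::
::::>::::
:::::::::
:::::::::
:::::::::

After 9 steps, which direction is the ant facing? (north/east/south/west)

step 0: :::::::::
:::::::::
:::::::::
:::::::::
::::>::::
:::::::::
:::::::::
:::::::::
step 1: :::::::::
:::::::::
:::::::::
:::::::::
::::Z::::
::::v::::
:::::::::
:::::::::
step 2: :::::::::
:::::::::
:::::::::
:::::::::
::::Z::::
:::<Z::::
:::::::::
:::::::::
step 3: :::::::::
:::::::::
:::::::::
:::::::::
:::^Z::::
:::ZZ::::
:::::::::
:::::::::
step 4: :::::::::
:::::::::
:::::::::
:::::::::
:::Z>::::
:::ZZ::::
:::::::::
:::::::::
step 5: :::::::::
:::::::::
:::::::::
::::^::::
:::Z:::::
:::ZZ::::
:::::::::
:::::::::
step 6: :::::::::
:::::::::
:::::::::
::::Z>:::
:::Z:::::
:::ZZ::::
:::::::::
:::::::::
step 7: :::::::::
:::::::::
:::::::::
::::ZZ:::
:::Z:v:::
:::ZZ::::
:::::::::
:::::::::
step 8: :::::::::
:::::::::
:::::::::
::::ZZ:::
:::Z<Z:::
:::ZZ::::
:::::::::
:::::::::
step 9: :::::::::
:::::::::
:::::::::
::::^Z:::
:::ZZZ:::
:::ZZ::::
:::::::::
:::::::::

north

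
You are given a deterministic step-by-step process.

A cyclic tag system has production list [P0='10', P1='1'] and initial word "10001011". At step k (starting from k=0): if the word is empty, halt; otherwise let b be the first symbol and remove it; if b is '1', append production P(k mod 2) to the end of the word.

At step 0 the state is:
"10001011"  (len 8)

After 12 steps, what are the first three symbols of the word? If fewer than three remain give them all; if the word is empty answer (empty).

101

[0] "10001011"  (len 8)
[1] "000101110"  (len 9)
[2] "00101110"  (len 8)
[3] "0101110"  (len 7)
[4] "101110"  (len 6)
[5] "0111010"  (len 7)
[6] "111010"  (len 6)
[7] "1101010"  (len 7)
[8] "1010101"  (len 7)
[9] "01010110"  (len 8)
[10] "1010110"  (len 7)
[11] "01011010"  (len 8)
[12] "1011010"  (len 7)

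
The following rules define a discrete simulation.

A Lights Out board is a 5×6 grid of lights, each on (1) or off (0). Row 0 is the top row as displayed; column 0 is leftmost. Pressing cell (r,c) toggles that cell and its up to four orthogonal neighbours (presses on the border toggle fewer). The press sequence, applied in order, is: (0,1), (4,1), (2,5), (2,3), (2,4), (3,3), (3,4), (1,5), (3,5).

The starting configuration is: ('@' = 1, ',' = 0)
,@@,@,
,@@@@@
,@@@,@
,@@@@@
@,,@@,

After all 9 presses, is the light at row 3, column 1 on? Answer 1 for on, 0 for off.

gen 0: ,@@,@,
,@@@@@
,@@@,@
,@@@@@
@,,@@,
gen 1: @,,,@,
,,@@@@
,@@@,@
,@@@@@
@,,@@,
gen 2: @,,,@,
,,@@@@
,@@@,@
,,@@@@
,@@@@,
gen 3: @,,,@,
,,@@@,
,@@@@,
,,@@@,
,@@@@,
gen 4: @,,,@,
,,@,@,
,@,,,,
,,@,@,
,@@@@,
gen 5: @,,,@,
,,@,,,
,@,@@@
,,@,,,
,@@@@,
gen 6: @,,,@,
,,@,,,
,@,,@@
,,,@@,
,@@,@,
gen 7: @,,,@,
,,@,,,
,@,,,@
,,,,,@
,@@,,,
gen 8: @,,,@@
,,@,@@
,@,,,,
,,,,,@
,@@,,,
gen 9: @,,,@@
,,@,@@
,@,,,@
,,,,@,
,@@,,@

0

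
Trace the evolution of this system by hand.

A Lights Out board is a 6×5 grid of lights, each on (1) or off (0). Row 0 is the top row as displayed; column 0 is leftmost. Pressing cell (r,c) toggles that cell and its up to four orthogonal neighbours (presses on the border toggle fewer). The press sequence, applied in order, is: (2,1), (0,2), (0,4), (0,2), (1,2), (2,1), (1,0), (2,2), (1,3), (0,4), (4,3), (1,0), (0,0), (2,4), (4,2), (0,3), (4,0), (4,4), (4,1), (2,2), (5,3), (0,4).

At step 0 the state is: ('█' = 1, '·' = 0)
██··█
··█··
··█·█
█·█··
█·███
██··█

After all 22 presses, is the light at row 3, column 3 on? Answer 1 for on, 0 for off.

k=0  ██··█
··█··
··█·█
█·█··
█·███
██··█
k=1  ██··█
·██··
██··█
███··
█·███
██··█
k=2  █·███
·█···
██··█
███··
█·███
██··█
k=3  █·█··
·█··█
██··█
███··
█·███
██··█
k=4  ██·█·
·██·█
██··█
███··
█·███
██··█
k=5  ████·
···██
███·█
███··
█·███
██··█
k=6  ████·
·█·██
····█
█·█··
█·███
██··█
k=7  ·███·
█··██
█···█
█·█··
█·███
██··█
k=8  ·███·
█·███
█████
█····
█·███
██··█
k=9  ·██··
█····
███·█
█····
█·███
██··█
k=10  ·████
█···█
███·█
█····
█·███
██··█
k=11  ·████
█···█
███·█
█··█·
█····
██·██
k=12  █████
·█··█
·██·█
█··█·
█····
██·██
k=13  ··███
██··█
·██·█
█··█·
█····
██·██
k=14  ··███
██···
·███·
█··██
█····
██·██
k=15  ··███
██···
·███·
█·███
████·
█████
k=16  ·····
██·█·
·███·
█·███
████·
█████
k=17  ·····
██·█·
·███·
··███
··██·
·████
k=18  ·····
██·█·
·███·
··██·
··█·█
·███·
k=19  ·····
██·█·
·███·
·███·
██··█
··██·
k=20  ·····
████·
·····
·█·█·
██··█
··██·
k=21  ·····
████·
·····
·█·█·
██·██
····█
k=22  ···██
█████
·····
·█·█·
██·██
····█

1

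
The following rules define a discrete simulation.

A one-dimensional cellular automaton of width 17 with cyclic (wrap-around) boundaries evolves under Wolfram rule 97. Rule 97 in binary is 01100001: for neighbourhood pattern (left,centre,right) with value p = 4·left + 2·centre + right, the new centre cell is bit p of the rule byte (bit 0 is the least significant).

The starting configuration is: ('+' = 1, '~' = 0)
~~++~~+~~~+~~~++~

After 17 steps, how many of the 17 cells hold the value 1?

gen 0: ~~++~~+~~~+~~~++~
gen 1: +~~+~~~~+~~~+~~+~
gen 2: ~~~~~++~~~+~~~~~+
gen 3: ~+++~~+~+~~~+++~~
gen 4: ~~~+~~~+~~+~~~+~+
gen 5: ~+~~~+~~~~~~+~~+~
gen 6: ~~~+~~~++++~~~~~~
gen 7: ++~~~+~~~~+~+++++
gen 8: ~+~+~~~++~~+~~~~~
gen 9: ~~+~~+~~+~~~~++++
gen 10: ~~~~~~~~~~++~~~~+
gen 11: ~++++++++~~+~++~~
gen 12: ~~~~~~~~+~~~+~+~+
gen 13: ~++++++~~~+~~+~+~
gen 14: ~~~~~~+~+~~~~~+~~
gen 15: +++++~~+~~+++~~~+
gen 16: ~~~~+~~~~~~~+~+~~
gen 17: +++~~~+++++~~+~~+

10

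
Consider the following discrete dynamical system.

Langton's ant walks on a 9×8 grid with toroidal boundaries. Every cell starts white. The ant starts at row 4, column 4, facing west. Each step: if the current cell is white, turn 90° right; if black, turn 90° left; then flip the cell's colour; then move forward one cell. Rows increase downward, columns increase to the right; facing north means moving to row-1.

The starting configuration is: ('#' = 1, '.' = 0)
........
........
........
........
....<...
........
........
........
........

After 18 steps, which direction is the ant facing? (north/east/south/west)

k=0  ........
........
........
........
....<...
........
........
........
........
k=1  ........
........
........
....^...
....#...
........
........
........
........
k=2  ........
........
........
....#>..
....#...
........
........
........
........
k=3  ........
........
........
....##..
....#v..
........
........
........
........
k=4  ........
........
........
....##..
....<#..
........
........
........
........
k=5  ........
........
........
....##..
.....#..
....v...
........
........
........
k=6  ........
........
........
....##..
.....#..
...<#...
........
........
........
k=7  ........
........
........
....##..
...^.#..
...##...
........
........
........
k=8  ........
........
........
....##..
...#>#..
...##...
........
........
........
k=9  ........
........
........
....##..
...###..
...#v...
........
........
........
k=10  ........
........
........
....##..
...###..
...#.>..
........
........
........
k=11  ........
........
........
....##..
...###..
...#.#..
.....v..
........
........
k=12  ........
........
........
....##..
...###..
...#.#..
....<#..
........
........
k=13  ........
........
........
....##..
...###..
...#^#..
....##..
........
........
k=14  ........
........
........
....##..
...###..
...##>..
....##..
........
........
k=15  ........
........
........
....##..
...##^..
...##...
....##..
........
........
k=16  ........
........
........
....##..
...#<...
...##...
....##..
........
........
k=17  ........
........
........
....##..
...#....
...#v...
....##..
........
........
k=18  ........
........
........
....##..
...#....
...#.>..
....##..
........
........

east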